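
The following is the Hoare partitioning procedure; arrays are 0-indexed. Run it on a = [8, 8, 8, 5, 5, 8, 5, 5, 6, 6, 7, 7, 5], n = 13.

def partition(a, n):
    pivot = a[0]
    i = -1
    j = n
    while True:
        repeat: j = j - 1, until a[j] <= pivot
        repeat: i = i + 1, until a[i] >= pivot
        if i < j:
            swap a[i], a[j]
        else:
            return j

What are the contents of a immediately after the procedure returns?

pivot = a[0] = 8; i = -1, j = 13
j→12 (a[12]=5≤8), i→0 (a[0]=8≥8); i<j, swap → [5, 8, 8, 5, 5, 8, 5, 5, 6, 6, 7, 7, 8]
j→11 (a[11]=7≤8), i→1 (a[1]=8≥8); i<j, swap → [5, 7, 8, 5, 5, 8, 5, 5, 6, 6, 7, 8, 8]
j→10 (a[10]=7≤8), i→2 (a[2]=8≥8); i<j, swap → [5, 7, 7, 5, 5, 8, 5, 5, 6, 6, 8, 8, 8]
j→9 (a[9]=6≤8), i→5 (a[5]=8≥8); i<j, swap → [5, 7, 7, 5, 5, 6, 5, 5, 6, 8, 8, 8, 8]
j→8, i→9; i≥j, return j=8. a = [5, 7, 7, 5, 5, 6, 5, 5, 6, 8, 8, 8, 8]

[5, 7, 7, 5, 5, 6, 5, 5, 6, 8, 8, 8, 8]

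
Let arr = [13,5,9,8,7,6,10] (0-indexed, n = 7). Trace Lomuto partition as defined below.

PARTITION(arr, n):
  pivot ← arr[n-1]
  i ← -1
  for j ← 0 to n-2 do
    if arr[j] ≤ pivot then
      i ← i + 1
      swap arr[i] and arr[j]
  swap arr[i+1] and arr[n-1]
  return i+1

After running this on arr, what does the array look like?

pivot = arr[6] = 10; i = -1
j=0: arr[0]=13 > 10 → no swap
j=1: arr[1]=5 ≤ 10 → i=0, swap arr[0],arr[1] → [5,13,9,8,7,6,10]
j=2: arr[2]=9 ≤ 10 → i=1, swap arr[1],arr[2] → [5,9,13,8,7,6,10]
j=3: arr[3]=8 ≤ 10 → i=2, swap arr[2],arr[3] → [5,9,8,13,7,6,10]
j=4: arr[4]=7 ≤ 10 → i=3, swap arr[3],arr[4] → [5,9,8,7,13,6,10]
j=5: arr[5]=6 ≤ 10 → i=4, swap arr[4],arr[5] → [5,9,8,7,6,13,10]
final swap arr[5],arr[6] → [5,9,8,7,6,10,13]; return 5

[5,9,8,7,6,10,13]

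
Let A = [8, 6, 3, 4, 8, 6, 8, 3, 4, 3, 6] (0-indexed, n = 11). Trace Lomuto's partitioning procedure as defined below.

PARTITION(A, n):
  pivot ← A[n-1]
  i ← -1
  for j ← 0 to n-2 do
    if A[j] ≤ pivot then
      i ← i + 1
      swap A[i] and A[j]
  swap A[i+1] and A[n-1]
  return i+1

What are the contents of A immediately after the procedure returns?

pivot = A[10] = 6; i = -1
j=0: A[0]=8 > 6 → no swap
j=1: A[1]=6 ≤ 6 → i=0, swap A[0],A[1] → [6, 8, 3, 4, 8, 6, 8, 3, 4, 3, 6]
j=2: A[2]=3 ≤ 6 → i=1, swap A[1],A[2] → [6, 3, 8, 4, 8, 6, 8, 3, 4, 3, 6]
j=3: A[3]=4 ≤ 6 → i=2, swap A[2],A[3] → [6, 3, 4, 8, 8, 6, 8, 3, 4, 3, 6]
j=4: A[4]=8 > 6 → no swap
j=5: A[5]=6 ≤ 6 → i=3, swap A[3],A[5] → [6, 3, 4, 6, 8, 8, 8, 3, 4, 3, 6]
j=6: A[6]=8 > 6 → no swap
j=7: A[7]=3 ≤ 6 → i=4, swap A[4],A[7] → [6, 3, 4, 6, 3, 8, 8, 8, 4, 3, 6]
j=8: A[8]=4 ≤ 6 → i=5, swap A[5],A[8] → [6, 3, 4, 6, 3, 4, 8, 8, 8, 3, 6]
j=9: A[9]=3 ≤ 6 → i=6, swap A[6],A[9] → [6, 3, 4, 6, 3, 4, 3, 8, 8, 8, 6]
final swap A[7],A[10] → [6, 3, 4, 6, 3, 4, 3, 6, 8, 8, 8]; return 7

[6, 3, 4, 6, 3, 4, 3, 6, 8, 8, 8]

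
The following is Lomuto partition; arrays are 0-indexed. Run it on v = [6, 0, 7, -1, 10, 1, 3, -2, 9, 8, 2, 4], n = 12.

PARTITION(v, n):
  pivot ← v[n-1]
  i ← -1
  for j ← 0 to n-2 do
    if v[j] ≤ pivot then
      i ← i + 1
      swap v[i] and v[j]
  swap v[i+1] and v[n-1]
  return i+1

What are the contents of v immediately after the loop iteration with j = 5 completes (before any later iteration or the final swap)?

pivot=4, i=-1
j=0: 6>4, skip
j=1: 0≤4, i=0, swap(0,1) ⇒ [0, 6, 7, -1, 10, 1, 3, -2, 9, 8, 2, 4]
j=2: 7>4, skip
j=3: -1≤4, i=1, swap(1,3) ⇒ [0, -1, 7, 6, 10, 1, 3, -2, 9, 8, 2, 4]
j=4: 10>4, skip
j=5: 1≤4, i=2, swap(2,5) ⇒ [0, -1, 1, 6, 10, 7, 3, -2, 9, 8, 2, 4]
(after j=5) v = [0, -1, 1, 6, 10, 7, 3, -2, 9, 8, 2, 4]

[0, -1, 1, 6, 10, 7, 3, -2, 9, 8, 2, 4]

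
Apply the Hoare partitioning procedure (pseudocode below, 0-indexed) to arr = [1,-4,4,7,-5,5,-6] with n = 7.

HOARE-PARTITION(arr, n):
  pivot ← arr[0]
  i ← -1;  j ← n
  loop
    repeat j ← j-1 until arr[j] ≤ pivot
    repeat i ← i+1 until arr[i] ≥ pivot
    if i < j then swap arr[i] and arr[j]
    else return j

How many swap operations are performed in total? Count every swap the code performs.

pivot = arr[0] = 1; i = -1, j = 7
j→6 (arr[6]=-6≤1), i→0 (arr[0]=1≥1); i<j, swap → [-6,-4,4,7,-5,5,1]
j→4 (arr[4]=-5≤1), i→2 (arr[2]=4≥1); i<j, swap → [-6,-4,-5,7,4,5,1]
j→2, i→3; i≥j, return j=2. arr = [-6,-4,-5,7,4,5,1]

2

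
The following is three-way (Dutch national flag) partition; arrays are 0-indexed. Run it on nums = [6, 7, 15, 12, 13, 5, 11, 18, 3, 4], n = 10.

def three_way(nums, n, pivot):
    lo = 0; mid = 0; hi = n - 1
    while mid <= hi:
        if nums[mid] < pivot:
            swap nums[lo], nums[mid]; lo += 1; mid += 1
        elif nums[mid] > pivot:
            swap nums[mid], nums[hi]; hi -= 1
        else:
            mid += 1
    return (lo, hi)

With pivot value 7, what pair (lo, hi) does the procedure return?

(4, 4)

lo=0 mid=0 hi=9
6<7: swap(0,0), lo=1 mid=1 ⇒ [6, 7, 15, 12, 13, 5, 11, 18, 3, 4]
7=7: mid=2
15>7: swap(2,9), hi=8 ⇒ [6, 7, 4, 12, 13, 5, 11, 18, 3, 15]
4<7: swap(1,2), lo=2 mid=3 ⇒ [6, 4, 7, 12, 13, 5, 11, 18, 3, 15]
12>7: swap(3,8), hi=7 ⇒ [6, 4, 7, 3, 13, 5, 11, 18, 12, 15]
3<7: swap(2,3), lo=3 mid=4 ⇒ [6, 4, 3, 7, 13, 5, 11, 18, 12, 15]
13>7: swap(4,7), hi=6 ⇒ [6, 4, 3, 7, 18, 5, 11, 13, 12, 15]
18>7: swap(4,6), hi=5 ⇒ [6, 4, 3, 7, 11, 5, 18, 13, 12, 15]
11>7: swap(4,5), hi=4 ⇒ [6, 4, 3, 7, 5, 11, 18, 13, 12, 15]
5<7: swap(3,4), lo=4 mid=5 ⇒ [6, 4, 3, 5, 7, 11, 18, 13, 12, 15]
done. lo=4 hi=4; nums=[6, 4, 3, 5, 7, 11, 18, 13, 12, 15]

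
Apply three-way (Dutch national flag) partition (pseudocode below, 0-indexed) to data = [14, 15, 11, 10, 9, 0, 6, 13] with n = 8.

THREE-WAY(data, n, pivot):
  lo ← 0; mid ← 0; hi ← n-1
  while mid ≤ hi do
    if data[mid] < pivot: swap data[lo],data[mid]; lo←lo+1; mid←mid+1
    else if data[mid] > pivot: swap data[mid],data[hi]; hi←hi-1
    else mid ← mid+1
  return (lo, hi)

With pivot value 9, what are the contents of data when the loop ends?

pivot = 9; lo=0, mid=0, hi=7
data[mid]=14>9: swap data[0],data[7]; hi=6 → [13, 15, 11, 10, 9, 0, 6, 14]
data[mid]=13>9: swap data[0],data[6]; hi=5 → [6, 15, 11, 10, 9, 0, 13, 14]
data[mid]=6<9: swap data[0],data[0]; lo=1,mid=1 → [6, 15, 11, 10, 9, 0, 13, 14]
data[mid]=15>9: swap data[1],data[5]; hi=4 → [6, 0, 11, 10, 9, 15, 13, 14]
data[mid]=0<9: swap data[1],data[1]; lo=2,mid=2 → [6, 0, 11, 10, 9, 15, 13, 14]
data[mid]=11>9: swap data[2],data[4]; hi=3 → [6, 0, 9, 10, 11, 15, 13, 14]
data[mid]=9=9: mid=3
data[mid]=10>9: swap data[3],data[3]; hi=2 → [6, 0, 9, 10, 11, 15, 13, 14]
end: lo=2, hi=2; data = [6, 0, 9, 10, 11, 15, 13, 14]

[6, 0, 9, 10, 11, 15, 13, 14]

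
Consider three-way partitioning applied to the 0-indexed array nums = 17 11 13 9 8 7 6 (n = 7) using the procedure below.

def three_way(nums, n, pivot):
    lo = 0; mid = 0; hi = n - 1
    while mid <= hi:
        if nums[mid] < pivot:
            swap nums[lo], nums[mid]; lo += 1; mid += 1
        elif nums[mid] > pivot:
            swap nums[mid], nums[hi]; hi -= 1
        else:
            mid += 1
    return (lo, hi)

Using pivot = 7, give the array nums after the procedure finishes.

lo=0 mid=0 hi=6
17>7: swap(0,6), hi=5 ⇒ 6 11 13 9 8 7 17
6<7: swap(0,0), lo=1 mid=1 ⇒ 6 11 13 9 8 7 17
11>7: swap(1,5), hi=4 ⇒ 6 7 13 9 8 11 17
7=7: mid=2
13>7: swap(2,4), hi=3 ⇒ 6 7 8 9 13 11 17
8>7: swap(2,3), hi=2 ⇒ 6 7 9 8 13 11 17
9>7: swap(2,2), hi=1 ⇒ 6 7 9 8 13 11 17
done. lo=1 hi=1; nums=6 7 9 8 13 11 17

6 7 9 8 13 11 17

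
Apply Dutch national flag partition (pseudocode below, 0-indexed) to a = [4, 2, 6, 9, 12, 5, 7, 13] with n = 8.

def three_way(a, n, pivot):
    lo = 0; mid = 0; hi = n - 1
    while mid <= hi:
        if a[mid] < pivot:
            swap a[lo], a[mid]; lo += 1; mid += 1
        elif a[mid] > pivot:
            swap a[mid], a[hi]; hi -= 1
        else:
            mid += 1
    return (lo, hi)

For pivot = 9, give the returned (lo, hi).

lo=0 mid=0 hi=7
4<9: swap(0,0), lo=1 mid=1 ⇒ [4, 2, 6, 9, 12, 5, 7, 13]
2<9: swap(1,1), lo=2 mid=2 ⇒ [4, 2, 6, 9, 12, 5, 7, 13]
6<9: swap(2,2), lo=3 mid=3 ⇒ [4, 2, 6, 9, 12, 5, 7, 13]
9=9: mid=4
12>9: swap(4,7), hi=6 ⇒ [4, 2, 6, 9, 13, 5, 7, 12]
13>9: swap(4,6), hi=5 ⇒ [4, 2, 6, 9, 7, 5, 13, 12]
7<9: swap(3,4), lo=4 mid=5 ⇒ [4, 2, 6, 7, 9, 5, 13, 12]
5<9: swap(4,5), lo=5 mid=6 ⇒ [4, 2, 6, 7, 5, 9, 13, 12]
done. lo=5 hi=5; a=[4, 2, 6, 7, 5, 9, 13, 12]

(5, 5)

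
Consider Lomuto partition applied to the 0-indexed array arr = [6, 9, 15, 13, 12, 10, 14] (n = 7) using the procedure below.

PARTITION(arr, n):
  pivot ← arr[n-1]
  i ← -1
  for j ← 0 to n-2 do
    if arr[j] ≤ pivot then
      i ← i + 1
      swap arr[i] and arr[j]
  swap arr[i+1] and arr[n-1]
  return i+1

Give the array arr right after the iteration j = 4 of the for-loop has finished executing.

[6, 9, 13, 12, 15, 10, 14]

pivot = arr[6] = 14; i = -1
j=0: arr[0]=6 ≤ 14 → i=0, swap arr[0],arr[0] (no change) → [6, 9, 15, 13, 12, 10, 14]
j=1: arr[1]=9 ≤ 14 → i=1, swap arr[1],arr[1] (no change) → [6, 9, 15, 13, 12, 10, 14]
j=2: arr[2]=15 > 14 → no swap
j=3: arr[3]=13 ≤ 14 → i=2, swap arr[2],arr[3] → [6, 9, 13, 15, 12, 10, 14]
j=4: arr[4]=12 ≤ 14 → i=3, swap arr[3],arr[4] → [6, 9, 13, 12, 15, 10, 14]
(after j=4) arr = [6, 9, 13, 12, 15, 10, 14]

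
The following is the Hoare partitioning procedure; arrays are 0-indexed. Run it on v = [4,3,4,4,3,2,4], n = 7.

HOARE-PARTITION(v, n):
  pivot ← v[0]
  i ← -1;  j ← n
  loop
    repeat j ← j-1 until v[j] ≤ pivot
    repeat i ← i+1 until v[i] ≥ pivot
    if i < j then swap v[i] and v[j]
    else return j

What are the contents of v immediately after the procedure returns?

[4,3,2,3,4,4,4]

pivot = v[0] = 4; i = -1, j = 7
j→6 (v[6]=4≤4), i→0 (v[0]=4≥4); i<j, swap → [4,3,4,4,3,2,4]
j→5 (v[5]=2≤4), i→2 (v[2]=4≥4); i<j, swap → [4,3,2,4,3,4,4]
j→4 (v[4]=3≤4), i→3 (v[3]=4≥4); i<j, swap → [4,3,2,3,4,4,4]
j→3, i→4; i≥j, return j=3. v = [4,3,2,3,4,4,4]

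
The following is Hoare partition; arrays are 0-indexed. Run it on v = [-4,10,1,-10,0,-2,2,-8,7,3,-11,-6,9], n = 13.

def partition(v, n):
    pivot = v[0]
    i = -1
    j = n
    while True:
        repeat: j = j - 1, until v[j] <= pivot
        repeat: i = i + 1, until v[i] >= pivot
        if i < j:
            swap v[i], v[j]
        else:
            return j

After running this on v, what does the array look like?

[-6,-11,-8,-10,0,-2,2,1,7,3,10,-4,9]

pivot = v[0] = -4; i = -1, j = 13
j→11 (v[11]=-6≤-4), i→0 (v[0]=-4≥-4); i<j, swap → [-6,10,1,-10,0,-2,2,-8,7,3,-11,-4,9]
j→10 (v[10]=-11≤-4), i→1 (v[1]=10≥-4); i<j, swap → [-6,-11,1,-10,0,-2,2,-8,7,3,10,-4,9]
j→7 (v[7]=-8≤-4), i→2 (v[2]=1≥-4); i<j, swap → [-6,-11,-8,-10,0,-2,2,1,7,3,10,-4,9]
j→3, i→4; i≥j, return j=3. v = [-6,-11,-8,-10,0,-2,2,1,7,3,10,-4,9]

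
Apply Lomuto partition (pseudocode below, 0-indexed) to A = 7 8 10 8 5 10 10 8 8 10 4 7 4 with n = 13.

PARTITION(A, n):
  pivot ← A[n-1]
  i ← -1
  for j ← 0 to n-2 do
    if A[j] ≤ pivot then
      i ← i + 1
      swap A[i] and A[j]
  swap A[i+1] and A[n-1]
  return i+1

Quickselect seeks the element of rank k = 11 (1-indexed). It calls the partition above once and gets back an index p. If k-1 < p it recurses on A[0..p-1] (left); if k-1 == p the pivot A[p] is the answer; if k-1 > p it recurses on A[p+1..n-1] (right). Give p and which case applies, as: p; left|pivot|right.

1; right

pivot=4, i=-1
j=0: 7>4, skip
j=1: 8>4, skip
j=2: 10>4, skip
j=3: 8>4, skip
j=4: 5>4, skip
j=5: 10>4, skip
j=6: 10>4, skip
j=7: 8>4, skip
j=8: 8>4, skip
j=9: 10>4, skip
j=10: 4≤4, i=0, swap(0,10) ⇒ 4 8 10 8 5 10 10 8 8 10 7 7 4
j=11: 7>4, skip
swap(1,12) ⇒ 4 4 10 8 5 10 10 8 8 10 7 7 8; return 1
p = 1; k-1 = 10 > 1 ⇒ right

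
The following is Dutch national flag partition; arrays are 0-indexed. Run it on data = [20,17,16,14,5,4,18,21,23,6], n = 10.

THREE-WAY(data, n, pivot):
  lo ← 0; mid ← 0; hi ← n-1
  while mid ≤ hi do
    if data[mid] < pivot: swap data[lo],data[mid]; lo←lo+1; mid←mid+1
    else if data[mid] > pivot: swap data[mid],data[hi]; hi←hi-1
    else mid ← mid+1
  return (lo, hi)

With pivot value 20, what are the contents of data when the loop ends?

lo=0 mid=0 hi=9
20=20: mid=1
17<20: swap(0,1), lo=1 mid=2 ⇒ [17,20,16,14,5,4,18,21,23,6]
16<20: swap(1,2), lo=2 mid=3 ⇒ [17,16,20,14,5,4,18,21,23,6]
14<20: swap(2,3), lo=3 mid=4 ⇒ [17,16,14,20,5,4,18,21,23,6]
5<20: swap(3,4), lo=4 mid=5 ⇒ [17,16,14,5,20,4,18,21,23,6]
4<20: swap(4,5), lo=5 mid=6 ⇒ [17,16,14,5,4,20,18,21,23,6]
18<20: swap(5,6), lo=6 mid=7 ⇒ [17,16,14,5,4,18,20,21,23,6]
21>20: swap(7,9), hi=8 ⇒ [17,16,14,5,4,18,20,6,23,21]
6<20: swap(6,7), lo=7 mid=8 ⇒ [17,16,14,5,4,18,6,20,23,21]
23>20: swap(8,8), hi=7 ⇒ [17,16,14,5,4,18,6,20,23,21]
done. lo=7 hi=7; data=[17,16,14,5,4,18,6,20,23,21]

[17,16,14,5,4,18,6,20,23,21]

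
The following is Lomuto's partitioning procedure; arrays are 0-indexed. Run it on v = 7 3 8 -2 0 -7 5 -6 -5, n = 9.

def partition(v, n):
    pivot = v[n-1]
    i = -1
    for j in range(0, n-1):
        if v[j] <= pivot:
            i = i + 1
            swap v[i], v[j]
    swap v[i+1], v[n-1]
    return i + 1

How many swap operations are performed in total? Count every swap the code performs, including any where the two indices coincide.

pivot=-5, i=-1
j=0: 7>-5, skip
j=1: 3>-5, skip
j=2: 8>-5, skip
j=3: -2>-5, skip
j=4: 0>-5, skip
j=5: -7≤-5, i=0, swap(0,5) ⇒ -7 3 8 -2 0 7 5 -6 -5
j=6: 5>-5, skip
j=7: -6≤-5, i=1, swap(1,7) ⇒ -7 -6 8 -2 0 7 5 3 -5
swap(2,8) ⇒ -7 -6 -5 -2 0 7 5 3 8; return 2

3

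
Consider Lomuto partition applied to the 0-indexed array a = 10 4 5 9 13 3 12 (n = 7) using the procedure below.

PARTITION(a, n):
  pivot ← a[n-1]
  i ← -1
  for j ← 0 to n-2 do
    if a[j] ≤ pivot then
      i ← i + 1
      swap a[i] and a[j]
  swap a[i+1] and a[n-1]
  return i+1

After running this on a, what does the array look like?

pivot = a[6] = 12; i = -1
j=0: a[0]=10 ≤ 12 → i=0, swap a[0],a[0] (no change) → 10 4 5 9 13 3 12
j=1: a[1]=4 ≤ 12 → i=1, swap a[1],a[1] (no change) → 10 4 5 9 13 3 12
j=2: a[2]=5 ≤ 12 → i=2, swap a[2],a[2] (no change) → 10 4 5 9 13 3 12
j=3: a[3]=9 ≤ 12 → i=3, swap a[3],a[3] (no change) → 10 4 5 9 13 3 12
j=4: a[4]=13 > 12 → no swap
j=5: a[5]=3 ≤ 12 → i=4, swap a[4],a[5] → 10 4 5 9 3 13 12
final swap a[5],a[6] → 10 4 5 9 3 12 13; return 5

10 4 5 9 3 12 13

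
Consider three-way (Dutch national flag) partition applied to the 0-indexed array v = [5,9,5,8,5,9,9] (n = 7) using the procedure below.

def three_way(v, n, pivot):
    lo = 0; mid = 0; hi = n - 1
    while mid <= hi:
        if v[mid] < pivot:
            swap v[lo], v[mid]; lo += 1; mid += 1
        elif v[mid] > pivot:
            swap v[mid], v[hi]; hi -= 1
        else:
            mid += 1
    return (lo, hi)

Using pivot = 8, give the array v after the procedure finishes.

[5,5,5,8,9,9,9]

pivot = 8; lo=0, mid=0, hi=6
v[mid]=5<8: swap v[0],v[0]; lo=1,mid=1 → [5,9,5,8,5,9,9]
v[mid]=9>8: swap v[1],v[6]; hi=5 → [5,9,5,8,5,9,9]
v[mid]=9>8: swap v[1],v[5]; hi=4 → [5,9,5,8,5,9,9]
v[mid]=9>8: swap v[1],v[4]; hi=3 → [5,5,5,8,9,9,9]
v[mid]=5<8: swap v[1],v[1]; lo=2,mid=2 → [5,5,5,8,9,9,9]
v[mid]=5<8: swap v[2],v[2]; lo=3,mid=3 → [5,5,5,8,9,9,9]
v[mid]=8=8: mid=4
end: lo=3, hi=3; v = [5,5,5,8,9,9,9]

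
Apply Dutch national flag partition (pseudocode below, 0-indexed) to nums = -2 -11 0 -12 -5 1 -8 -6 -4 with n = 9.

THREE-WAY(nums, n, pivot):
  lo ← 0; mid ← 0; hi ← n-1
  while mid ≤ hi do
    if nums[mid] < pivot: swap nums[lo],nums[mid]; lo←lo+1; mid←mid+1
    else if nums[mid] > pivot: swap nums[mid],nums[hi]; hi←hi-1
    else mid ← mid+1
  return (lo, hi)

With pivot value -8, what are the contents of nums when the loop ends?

-11 -12 -8 -5 1 0 -6 -4 -2

lo=0 mid=0 hi=8
-2>-8: swap(0,8), hi=7 ⇒ -4 -11 0 -12 -5 1 -8 -6 -2
-4>-8: swap(0,7), hi=6 ⇒ -6 -11 0 -12 -5 1 -8 -4 -2
-6>-8: swap(0,6), hi=5 ⇒ -8 -11 0 -12 -5 1 -6 -4 -2
-8=-8: mid=1
-11<-8: swap(0,1), lo=1 mid=2 ⇒ -11 -8 0 -12 -5 1 -6 -4 -2
0>-8: swap(2,5), hi=4 ⇒ -11 -8 1 -12 -5 0 -6 -4 -2
1>-8: swap(2,4), hi=3 ⇒ -11 -8 -5 -12 1 0 -6 -4 -2
-5>-8: swap(2,3), hi=2 ⇒ -11 -8 -12 -5 1 0 -6 -4 -2
-12<-8: swap(1,2), lo=2 mid=3 ⇒ -11 -12 -8 -5 1 0 -6 -4 -2
done. lo=2 hi=2; nums=-11 -12 -8 -5 1 0 -6 -4 -2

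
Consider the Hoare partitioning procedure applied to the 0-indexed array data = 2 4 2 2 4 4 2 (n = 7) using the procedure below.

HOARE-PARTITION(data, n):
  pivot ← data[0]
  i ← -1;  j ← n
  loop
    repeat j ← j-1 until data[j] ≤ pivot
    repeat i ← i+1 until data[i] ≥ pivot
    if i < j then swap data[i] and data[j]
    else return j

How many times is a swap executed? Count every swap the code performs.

pivot = data[0] = 2; i = -1, j = 7
j→6 (data[6]=2≤2), i→0 (data[0]=2≥2); i<j, swap → 2 4 2 2 4 4 2
j→3 (data[3]=2≤2), i→1 (data[1]=4≥2); i<j, swap → 2 2 2 4 4 4 2
j→2, i→2; i≥j, return j=2. data = 2 2 2 4 4 4 2

2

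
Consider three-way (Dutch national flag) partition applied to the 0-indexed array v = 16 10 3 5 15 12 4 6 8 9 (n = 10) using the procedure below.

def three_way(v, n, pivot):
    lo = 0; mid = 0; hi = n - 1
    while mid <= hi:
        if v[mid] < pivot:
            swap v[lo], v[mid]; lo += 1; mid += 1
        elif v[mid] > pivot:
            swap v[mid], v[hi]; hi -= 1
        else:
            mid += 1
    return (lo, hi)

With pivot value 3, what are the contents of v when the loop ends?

3 10 5 15 12 4 6 8 9 16

lo=0 mid=0 hi=9
16>3: swap(0,9), hi=8 ⇒ 9 10 3 5 15 12 4 6 8 16
9>3: swap(0,8), hi=7 ⇒ 8 10 3 5 15 12 4 6 9 16
8>3: swap(0,7), hi=6 ⇒ 6 10 3 5 15 12 4 8 9 16
6>3: swap(0,6), hi=5 ⇒ 4 10 3 5 15 12 6 8 9 16
4>3: swap(0,5), hi=4 ⇒ 12 10 3 5 15 4 6 8 9 16
12>3: swap(0,4), hi=3 ⇒ 15 10 3 5 12 4 6 8 9 16
15>3: swap(0,3), hi=2 ⇒ 5 10 3 15 12 4 6 8 9 16
5>3: swap(0,2), hi=1 ⇒ 3 10 5 15 12 4 6 8 9 16
3=3: mid=1
10>3: swap(1,1), hi=0 ⇒ 3 10 5 15 12 4 6 8 9 16
done. lo=0 hi=0; v=3 10 5 15 12 4 6 8 9 16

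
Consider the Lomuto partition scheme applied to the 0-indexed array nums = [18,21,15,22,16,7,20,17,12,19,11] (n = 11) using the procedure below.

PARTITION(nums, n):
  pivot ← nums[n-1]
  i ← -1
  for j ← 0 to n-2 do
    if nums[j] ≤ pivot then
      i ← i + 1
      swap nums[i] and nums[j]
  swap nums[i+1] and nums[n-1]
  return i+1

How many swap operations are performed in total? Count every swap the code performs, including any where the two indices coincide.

2

pivot = nums[10] = 11; i = -1
j=0: nums[0]=18 > 11 → no swap
j=1: nums[1]=21 > 11 → no swap
j=2: nums[2]=15 > 11 → no swap
j=3: nums[3]=22 > 11 → no swap
j=4: nums[4]=16 > 11 → no swap
j=5: nums[5]=7 ≤ 11 → i=0, swap nums[0],nums[5] → [7,21,15,22,16,18,20,17,12,19,11]
j=6: nums[6]=20 > 11 → no swap
j=7: nums[7]=17 > 11 → no swap
j=8: nums[8]=12 > 11 → no swap
j=9: nums[9]=19 > 11 → no swap
final swap nums[1],nums[10] → [7,11,15,22,16,18,20,17,12,19,21]; return 1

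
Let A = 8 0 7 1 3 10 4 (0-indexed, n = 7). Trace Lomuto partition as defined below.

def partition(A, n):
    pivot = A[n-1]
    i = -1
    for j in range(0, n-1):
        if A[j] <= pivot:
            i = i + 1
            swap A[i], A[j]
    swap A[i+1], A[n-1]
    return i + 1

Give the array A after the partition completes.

pivot=4, i=-1
j=0: 8>4, skip
j=1: 0≤4, i=0, swap(0,1) ⇒ 0 8 7 1 3 10 4
j=2: 7>4, skip
j=3: 1≤4, i=1, swap(1,3) ⇒ 0 1 7 8 3 10 4
j=4: 3≤4, i=2, swap(2,4) ⇒ 0 1 3 8 7 10 4
j=5: 10>4, skip
swap(3,6) ⇒ 0 1 3 4 7 10 8; return 3

0 1 3 4 7 10 8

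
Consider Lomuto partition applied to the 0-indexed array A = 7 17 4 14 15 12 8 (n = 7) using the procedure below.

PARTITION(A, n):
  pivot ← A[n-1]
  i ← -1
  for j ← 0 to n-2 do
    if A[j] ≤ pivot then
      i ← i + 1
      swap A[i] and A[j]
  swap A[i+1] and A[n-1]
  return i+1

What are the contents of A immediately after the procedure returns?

pivot = A[6] = 8; i = -1
j=0: A[0]=7 ≤ 8 → i=0, swap A[0],A[0] (no change) → 7 17 4 14 15 12 8
j=1: A[1]=17 > 8 → no swap
j=2: A[2]=4 ≤ 8 → i=1, swap A[1],A[2] → 7 4 17 14 15 12 8
j=3: A[3]=14 > 8 → no swap
j=4: A[4]=15 > 8 → no swap
j=5: A[5]=12 > 8 → no swap
final swap A[2],A[6] → 7 4 8 14 15 12 17; return 2

7 4 8 14 15 12 17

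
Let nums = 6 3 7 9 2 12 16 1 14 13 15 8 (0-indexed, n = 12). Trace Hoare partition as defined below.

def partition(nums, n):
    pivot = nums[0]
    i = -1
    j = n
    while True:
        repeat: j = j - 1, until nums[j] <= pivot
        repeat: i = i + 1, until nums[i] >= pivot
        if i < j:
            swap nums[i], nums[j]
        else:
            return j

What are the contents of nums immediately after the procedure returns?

1 3 2 9 7 12 16 6 14 13 15 8

pivot = nums[0] = 6; i = -1, j = 12
j→7 (nums[7]=1≤6), i→0 (nums[0]=6≥6); i<j, swap → 1 3 7 9 2 12 16 6 14 13 15 8
j→4 (nums[4]=2≤6), i→2 (nums[2]=7≥6); i<j, swap → 1 3 2 9 7 12 16 6 14 13 15 8
j→2, i→3; i≥j, return j=2. nums = 1 3 2 9 7 12 16 6 14 13 15 8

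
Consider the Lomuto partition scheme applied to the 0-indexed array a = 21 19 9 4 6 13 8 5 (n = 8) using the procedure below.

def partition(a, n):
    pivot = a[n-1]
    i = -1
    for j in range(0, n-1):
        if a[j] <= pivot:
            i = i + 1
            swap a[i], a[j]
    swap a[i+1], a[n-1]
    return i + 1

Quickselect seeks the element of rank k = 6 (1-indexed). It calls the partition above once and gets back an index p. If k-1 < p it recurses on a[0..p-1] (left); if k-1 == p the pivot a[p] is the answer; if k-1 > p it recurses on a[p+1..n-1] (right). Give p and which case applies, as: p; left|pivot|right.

1; right

pivot = a[7] = 5; i = -1
j=0: a[0]=21 > 5 → no swap
j=1: a[1]=19 > 5 → no swap
j=2: a[2]=9 > 5 → no swap
j=3: a[3]=4 ≤ 5 → i=0, swap a[0],a[3] → 4 19 9 21 6 13 8 5
j=4: a[4]=6 > 5 → no swap
j=5: a[5]=13 > 5 → no swap
j=6: a[6]=8 > 5 → no swap
final swap a[1],a[7] → 4 5 9 21 6 13 8 19; return 1
p = 1; k-1 = 5 > 1 ⇒ right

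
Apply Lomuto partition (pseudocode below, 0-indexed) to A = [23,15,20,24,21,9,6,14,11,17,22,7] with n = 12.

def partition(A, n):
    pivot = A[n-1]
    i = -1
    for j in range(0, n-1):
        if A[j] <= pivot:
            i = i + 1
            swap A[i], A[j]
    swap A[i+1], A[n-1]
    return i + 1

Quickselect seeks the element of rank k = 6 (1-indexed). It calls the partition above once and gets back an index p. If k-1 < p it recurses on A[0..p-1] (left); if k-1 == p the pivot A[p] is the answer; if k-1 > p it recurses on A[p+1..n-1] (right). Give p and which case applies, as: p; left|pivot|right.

pivot = A[11] = 7; i = -1
j=0: A[0]=23 > 7 → no swap
j=1: A[1]=15 > 7 → no swap
j=2: A[2]=20 > 7 → no swap
j=3: A[3]=24 > 7 → no swap
j=4: A[4]=21 > 7 → no swap
j=5: A[5]=9 > 7 → no swap
j=6: A[6]=6 ≤ 7 → i=0, swap A[0],A[6] → [6,15,20,24,21,9,23,14,11,17,22,7]
j=7: A[7]=14 > 7 → no swap
j=8: A[8]=11 > 7 → no swap
j=9: A[9]=17 > 7 → no swap
j=10: A[10]=22 > 7 → no swap
final swap A[1],A[11] → [6,7,20,24,21,9,23,14,11,17,22,15]; return 1
p = 1; k-1 = 5 > 1 ⇒ right

1; right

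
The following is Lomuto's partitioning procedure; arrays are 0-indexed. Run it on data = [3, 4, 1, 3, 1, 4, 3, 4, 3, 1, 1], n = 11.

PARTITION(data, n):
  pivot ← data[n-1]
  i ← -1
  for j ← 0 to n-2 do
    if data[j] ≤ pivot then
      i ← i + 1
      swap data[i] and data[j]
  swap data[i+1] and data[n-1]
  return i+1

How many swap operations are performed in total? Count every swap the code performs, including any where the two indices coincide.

pivot = data[10] = 1; i = -1
j=0: data[0]=3 > 1 → no swap
j=1: data[1]=4 > 1 → no swap
j=2: data[2]=1 ≤ 1 → i=0, swap data[0],data[2] → [1, 4, 3, 3, 1, 4, 3, 4, 3, 1, 1]
j=3: data[3]=3 > 1 → no swap
j=4: data[4]=1 ≤ 1 → i=1, swap data[1],data[4] → [1, 1, 3, 3, 4, 4, 3, 4, 3, 1, 1]
j=5: data[5]=4 > 1 → no swap
j=6: data[6]=3 > 1 → no swap
j=7: data[7]=4 > 1 → no swap
j=8: data[8]=3 > 1 → no swap
j=9: data[9]=1 ≤ 1 → i=2, swap data[2],data[9] → [1, 1, 1, 3, 4, 4, 3, 4, 3, 3, 1]
final swap data[3],data[10] → [1, 1, 1, 1, 4, 4, 3, 4, 3, 3, 3]; return 3

4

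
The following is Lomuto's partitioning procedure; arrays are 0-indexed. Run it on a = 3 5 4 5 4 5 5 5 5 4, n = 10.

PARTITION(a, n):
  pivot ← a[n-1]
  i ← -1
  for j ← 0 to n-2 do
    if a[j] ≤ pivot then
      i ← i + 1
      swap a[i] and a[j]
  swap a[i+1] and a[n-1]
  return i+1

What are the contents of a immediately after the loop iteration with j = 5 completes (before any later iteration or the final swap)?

3 4 4 5 5 5 5 5 5 4

pivot=4, i=-1
j=0: 3≤4, i=0, swap(0,0) ⇒ 3 5 4 5 4 5 5 5 5 4
j=1: 5>4, skip
j=2: 4≤4, i=1, swap(1,2) ⇒ 3 4 5 5 4 5 5 5 5 4
j=3: 5>4, skip
j=4: 4≤4, i=2, swap(2,4) ⇒ 3 4 4 5 5 5 5 5 5 4
j=5: 5>4, skip
(after j=5) a = 3 4 4 5 5 5 5 5 5 4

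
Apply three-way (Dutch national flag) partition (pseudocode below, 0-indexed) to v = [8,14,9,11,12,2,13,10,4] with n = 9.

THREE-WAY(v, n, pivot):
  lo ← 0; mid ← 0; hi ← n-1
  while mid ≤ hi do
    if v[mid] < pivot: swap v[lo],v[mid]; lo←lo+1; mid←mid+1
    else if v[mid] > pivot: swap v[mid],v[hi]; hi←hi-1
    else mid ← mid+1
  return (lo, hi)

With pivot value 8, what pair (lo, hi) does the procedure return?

(2, 2)

pivot = 8; lo=0, mid=0, hi=8
v[mid]=8=8: mid=1
v[mid]=14>8: swap v[1],v[8]; hi=7 → [8,4,9,11,12,2,13,10,14]
v[mid]=4<8: swap v[0],v[1]; lo=1,mid=2 → [4,8,9,11,12,2,13,10,14]
v[mid]=9>8: swap v[2],v[7]; hi=6 → [4,8,10,11,12,2,13,9,14]
v[mid]=10>8: swap v[2],v[6]; hi=5 → [4,8,13,11,12,2,10,9,14]
v[mid]=13>8: swap v[2],v[5]; hi=4 → [4,8,2,11,12,13,10,9,14]
v[mid]=2<8: swap v[1],v[2]; lo=2,mid=3 → [4,2,8,11,12,13,10,9,14]
v[mid]=11>8: swap v[3],v[4]; hi=3 → [4,2,8,12,11,13,10,9,14]
v[mid]=12>8: swap v[3],v[3]; hi=2 → [4,2,8,12,11,13,10,9,14]
end: lo=2, hi=2; v = [4,2,8,12,11,13,10,9,14]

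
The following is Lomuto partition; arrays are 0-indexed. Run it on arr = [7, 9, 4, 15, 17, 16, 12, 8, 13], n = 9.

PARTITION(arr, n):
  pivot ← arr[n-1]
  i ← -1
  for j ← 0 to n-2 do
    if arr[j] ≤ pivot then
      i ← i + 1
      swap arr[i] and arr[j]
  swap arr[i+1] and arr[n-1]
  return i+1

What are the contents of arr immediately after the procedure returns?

[7, 9, 4, 12, 8, 13, 15, 17, 16]

pivot=13, i=-1
j=0: 7≤13, i=0, swap(0,0) ⇒ [7, 9, 4, 15, 17, 16, 12, 8, 13]
j=1: 9≤13, i=1, swap(1,1) ⇒ [7, 9, 4, 15, 17, 16, 12, 8, 13]
j=2: 4≤13, i=2, swap(2,2) ⇒ [7, 9, 4, 15, 17, 16, 12, 8, 13]
j=3: 15>13, skip
j=4: 17>13, skip
j=5: 16>13, skip
j=6: 12≤13, i=3, swap(3,6) ⇒ [7, 9, 4, 12, 17, 16, 15, 8, 13]
j=7: 8≤13, i=4, swap(4,7) ⇒ [7, 9, 4, 12, 8, 16, 15, 17, 13]
swap(5,8) ⇒ [7, 9, 4, 12, 8, 13, 15, 17, 16]; return 5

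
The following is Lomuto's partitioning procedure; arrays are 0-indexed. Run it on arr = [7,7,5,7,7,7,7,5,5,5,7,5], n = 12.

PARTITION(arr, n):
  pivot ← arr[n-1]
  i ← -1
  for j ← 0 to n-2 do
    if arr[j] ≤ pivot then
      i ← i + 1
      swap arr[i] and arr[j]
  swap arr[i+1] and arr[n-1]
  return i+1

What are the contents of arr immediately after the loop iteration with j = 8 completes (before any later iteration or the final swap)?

[5,5,5,7,7,7,7,7,7,5,7,5]

pivot = arr[11] = 5; i = -1
j=0: arr[0]=7 > 5 → no swap
j=1: arr[1]=7 > 5 → no swap
j=2: arr[2]=5 ≤ 5 → i=0, swap arr[0],arr[2] → [5,7,7,7,7,7,7,5,5,5,7,5]
j=3: arr[3]=7 > 5 → no swap
j=4: arr[4]=7 > 5 → no swap
j=5: arr[5]=7 > 5 → no swap
j=6: arr[6]=7 > 5 → no swap
j=7: arr[7]=5 ≤ 5 → i=1, swap arr[1],arr[7] → [5,5,7,7,7,7,7,7,5,5,7,5]
j=8: arr[8]=5 ≤ 5 → i=2, swap arr[2],arr[8] → [5,5,5,7,7,7,7,7,7,5,7,5]
(after j=8) arr = [5,5,5,7,7,7,7,7,7,5,7,5]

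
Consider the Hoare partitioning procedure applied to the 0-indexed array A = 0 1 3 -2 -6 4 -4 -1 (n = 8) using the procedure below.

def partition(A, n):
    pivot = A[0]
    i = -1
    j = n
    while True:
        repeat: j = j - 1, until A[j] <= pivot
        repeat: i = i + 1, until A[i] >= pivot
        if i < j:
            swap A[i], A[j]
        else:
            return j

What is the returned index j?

3

pivot = A[0] = 0; i = -1, j = 8
j→7 (A[7]=-1≤0), i→0 (A[0]=0≥0); i<j, swap → -1 1 3 -2 -6 4 -4 0
j→6 (A[6]=-4≤0), i→1 (A[1]=1≥0); i<j, swap → -1 -4 3 -2 -6 4 1 0
j→4 (A[4]=-6≤0), i→2 (A[2]=3≥0); i<j, swap → -1 -4 -6 -2 3 4 1 0
j→3, i→4; i≥j, return j=3. A = -1 -4 -6 -2 3 4 1 0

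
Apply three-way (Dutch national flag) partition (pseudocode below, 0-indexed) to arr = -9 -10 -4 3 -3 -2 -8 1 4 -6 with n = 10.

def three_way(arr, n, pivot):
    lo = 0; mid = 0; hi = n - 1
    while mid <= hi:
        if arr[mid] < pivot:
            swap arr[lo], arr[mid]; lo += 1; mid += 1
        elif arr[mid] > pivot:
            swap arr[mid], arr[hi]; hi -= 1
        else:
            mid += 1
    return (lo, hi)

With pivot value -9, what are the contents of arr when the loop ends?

pivot = -9; lo=0, mid=0, hi=9
arr[mid]=-9=-9: mid=1
arr[mid]=-10<-9: swap arr[0],arr[1]; lo=1,mid=2 → -10 -9 -4 3 -3 -2 -8 1 4 -6
arr[mid]=-4>-9: swap arr[2],arr[9]; hi=8 → -10 -9 -6 3 -3 -2 -8 1 4 -4
arr[mid]=-6>-9: swap arr[2],arr[8]; hi=7 → -10 -9 4 3 -3 -2 -8 1 -6 -4
arr[mid]=4>-9: swap arr[2],arr[7]; hi=6 → -10 -9 1 3 -3 -2 -8 4 -6 -4
arr[mid]=1>-9: swap arr[2],arr[6]; hi=5 → -10 -9 -8 3 -3 -2 1 4 -6 -4
arr[mid]=-8>-9: swap arr[2],arr[5]; hi=4 → -10 -9 -2 3 -3 -8 1 4 -6 -4
arr[mid]=-2>-9: swap arr[2],arr[4]; hi=3 → -10 -9 -3 3 -2 -8 1 4 -6 -4
arr[mid]=-3>-9: swap arr[2],arr[3]; hi=2 → -10 -9 3 -3 -2 -8 1 4 -6 -4
arr[mid]=3>-9: swap arr[2],arr[2]; hi=1 → -10 -9 3 -3 -2 -8 1 4 -6 -4
end: lo=1, hi=1; arr = -10 -9 3 -3 -2 -8 1 4 -6 -4

-10 -9 3 -3 -2 -8 1 4 -6 -4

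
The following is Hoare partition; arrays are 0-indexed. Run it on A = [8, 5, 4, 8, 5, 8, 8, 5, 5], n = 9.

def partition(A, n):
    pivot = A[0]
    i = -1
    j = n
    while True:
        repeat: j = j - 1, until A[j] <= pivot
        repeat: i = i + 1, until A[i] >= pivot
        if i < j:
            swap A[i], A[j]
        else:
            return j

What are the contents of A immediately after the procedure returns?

[5, 5, 4, 5, 5, 8, 8, 8, 8]

pivot = A[0] = 8; i = -1, j = 9
j→8 (A[8]=5≤8), i→0 (A[0]=8≥8); i<j, swap → [5, 5, 4, 8, 5, 8, 8, 5, 8]
j→7 (A[7]=5≤8), i→3 (A[3]=8≥8); i<j, swap → [5, 5, 4, 5, 5, 8, 8, 8, 8]
j→6 (A[6]=8≤8), i→5 (A[5]=8≥8); i<j, swap → [5, 5, 4, 5, 5, 8, 8, 8, 8]
j→5, i→6; i≥j, return j=5. A = [5, 5, 4, 5, 5, 8, 8, 8, 8]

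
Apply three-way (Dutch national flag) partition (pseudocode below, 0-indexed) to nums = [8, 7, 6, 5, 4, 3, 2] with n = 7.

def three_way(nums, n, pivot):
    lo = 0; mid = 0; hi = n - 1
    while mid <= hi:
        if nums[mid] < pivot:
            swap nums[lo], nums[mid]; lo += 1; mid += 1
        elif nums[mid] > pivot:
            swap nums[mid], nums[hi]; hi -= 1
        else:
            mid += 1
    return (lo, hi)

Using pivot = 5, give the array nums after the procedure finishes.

pivot = 5; lo=0, mid=0, hi=6
nums[mid]=8>5: swap nums[0],nums[6]; hi=5 → [2, 7, 6, 5, 4, 3, 8]
nums[mid]=2<5: swap nums[0],nums[0]; lo=1,mid=1 → [2, 7, 6, 5, 4, 3, 8]
nums[mid]=7>5: swap nums[1],nums[5]; hi=4 → [2, 3, 6, 5, 4, 7, 8]
nums[mid]=3<5: swap nums[1],nums[1]; lo=2,mid=2 → [2, 3, 6, 5, 4, 7, 8]
nums[mid]=6>5: swap nums[2],nums[4]; hi=3 → [2, 3, 4, 5, 6, 7, 8]
nums[mid]=4<5: swap nums[2],nums[2]; lo=3,mid=3 → [2, 3, 4, 5, 6, 7, 8]
nums[mid]=5=5: mid=4
end: lo=3, hi=3; nums = [2, 3, 4, 5, 6, 7, 8]

[2, 3, 4, 5, 6, 7, 8]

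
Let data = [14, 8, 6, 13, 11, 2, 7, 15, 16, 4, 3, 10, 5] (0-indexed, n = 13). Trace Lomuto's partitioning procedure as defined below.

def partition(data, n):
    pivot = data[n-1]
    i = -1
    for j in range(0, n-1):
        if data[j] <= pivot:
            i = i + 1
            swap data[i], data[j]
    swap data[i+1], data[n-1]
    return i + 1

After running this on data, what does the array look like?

pivot=5, i=-1
j=0: 14>5, skip
j=1: 8>5, skip
j=2: 6>5, skip
j=3: 13>5, skip
j=4: 11>5, skip
j=5: 2≤5, i=0, swap(0,5) ⇒ [2, 8, 6, 13, 11, 14, 7, 15, 16, 4, 3, 10, 5]
j=6: 7>5, skip
j=7: 15>5, skip
j=8: 16>5, skip
j=9: 4≤5, i=1, swap(1,9) ⇒ [2, 4, 6, 13, 11, 14, 7, 15, 16, 8, 3, 10, 5]
j=10: 3≤5, i=2, swap(2,10) ⇒ [2, 4, 3, 13, 11, 14, 7, 15, 16, 8, 6, 10, 5]
j=11: 10>5, skip
swap(3,12) ⇒ [2, 4, 3, 5, 11, 14, 7, 15, 16, 8, 6, 10, 13]; return 3

[2, 4, 3, 5, 11, 14, 7, 15, 16, 8, 6, 10, 13]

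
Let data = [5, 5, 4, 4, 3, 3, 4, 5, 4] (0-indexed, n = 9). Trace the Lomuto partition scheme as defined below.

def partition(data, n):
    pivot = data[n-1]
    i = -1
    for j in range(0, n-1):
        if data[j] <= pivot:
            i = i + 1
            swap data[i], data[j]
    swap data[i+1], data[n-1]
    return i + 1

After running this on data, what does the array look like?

pivot = data[8] = 4; i = -1
j=0: data[0]=5 > 4 → no swap
j=1: data[1]=5 > 4 → no swap
j=2: data[2]=4 ≤ 4 → i=0, swap data[0],data[2] → [4, 5, 5, 4, 3, 3, 4, 5, 4]
j=3: data[3]=4 ≤ 4 → i=1, swap data[1],data[3] → [4, 4, 5, 5, 3, 3, 4, 5, 4]
j=4: data[4]=3 ≤ 4 → i=2, swap data[2],data[4] → [4, 4, 3, 5, 5, 3, 4, 5, 4]
j=5: data[5]=3 ≤ 4 → i=3, swap data[3],data[5] → [4, 4, 3, 3, 5, 5, 4, 5, 4]
j=6: data[6]=4 ≤ 4 → i=4, swap data[4],data[6] → [4, 4, 3, 3, 4, 5, 5, 5, 4]
j=7: data[7]=5 > 4 → no swap
final swap data[5],data[8] → [4, 4, 3, 3, 4, 4, 5, 5, 5]; return 5

[4, 4, 3, 3, 4, 4, 5, 5, 5]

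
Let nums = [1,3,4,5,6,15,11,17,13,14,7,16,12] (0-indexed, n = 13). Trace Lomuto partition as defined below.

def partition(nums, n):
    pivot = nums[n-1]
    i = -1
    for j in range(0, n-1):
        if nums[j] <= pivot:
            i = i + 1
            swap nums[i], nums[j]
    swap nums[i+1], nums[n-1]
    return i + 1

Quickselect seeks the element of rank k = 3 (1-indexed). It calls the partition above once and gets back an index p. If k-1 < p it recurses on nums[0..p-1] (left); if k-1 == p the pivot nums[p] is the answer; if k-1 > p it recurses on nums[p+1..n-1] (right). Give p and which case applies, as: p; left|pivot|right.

7; left

pivot=12, i=-1
j=0: 1≤12, i=0, swap(0,0) ⇒ [1,3,4,5,6,15,11,17,13,14,7,16,12]
j=1: 3≤12, i=1, swap(1,1) ⇒ [1,3,4,5,6,15,11,17,13,14,7,16,12]
j=2: 4≤12, i=2, swap(2,2) ⇒ [1,3,4,5,6,15,11,17,13,14,7,16,12]
j=3: 5≤12, i=3, swap(3,3) ⇒ [1,3,4,5,6,15,11,17,13,14,7,16,12]
j=4: 6≤12, i=4, swap(4,4) ⇒ [1,3,4,5,6,15,11,17,13,14,7,16,12]
j=5: 15>12, skip
j=6: 11≤12, i=5, swap(5,6) ⇒ [1,3,4,5,6,11,15,17,13,14,7,16,12]
j=7: 17>12, skip
j=8: 13>12, skip
j=9: 14>12, skip
j=10: 7≤12, i=6, swap(6,10) ⇒ [1,3,4,5,6,11,7,17,13,14,15,16,12]
j=11: 16>12, skip
swap(7,12) ⇒ [1,3,4,5,6,11,7,12,13,14,15,16,17]; return 7
p = 7; k-1 = 2 < 7 ⇒ left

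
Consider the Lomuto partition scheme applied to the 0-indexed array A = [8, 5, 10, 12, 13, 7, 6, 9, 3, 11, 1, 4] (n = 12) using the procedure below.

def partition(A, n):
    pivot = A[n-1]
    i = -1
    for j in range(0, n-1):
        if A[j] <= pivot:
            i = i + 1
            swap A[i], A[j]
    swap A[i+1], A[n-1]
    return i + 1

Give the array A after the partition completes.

pivot = A[11] = 4; i = -1
j=0: A[0]=8 > 4 → no swap
j=1: A[1]=5 > 4 → no swap
j=2: A[2]=10 > 4 → no swap
j=3: A[3]=12 > 4 → no swap
j=4: A[4]=13 > 4 → no swap
j=5: A[5]=7 > 4 → no swap
j=6: A[6]=6 > 4 → no swap
j=7: A[7]=9 > 4 → no swap
j=8: A[8]=3 ≤ 4 → i=0, swap A[0],A[8] → [3, 5, 10, 12, 13, 7, 6, 9, 8, 11, 1, 4]
j=9: A[9]=11 > 4 → no swap
j=10: A[10]=1 ≤ 4 → i=1, swap A[1],A[10] → [3, 1, 10, 12, 13, 7, 6, 9, 8, 11, 5, 4]
final swap A[2],A[11] → [3, 1, 4, 12, 13, 7, 6, 9, 8, 11, 5, 10]; return 2

[3, 1, 4, 12, 13, 7, 6, 9, 8, 11, 5, 10]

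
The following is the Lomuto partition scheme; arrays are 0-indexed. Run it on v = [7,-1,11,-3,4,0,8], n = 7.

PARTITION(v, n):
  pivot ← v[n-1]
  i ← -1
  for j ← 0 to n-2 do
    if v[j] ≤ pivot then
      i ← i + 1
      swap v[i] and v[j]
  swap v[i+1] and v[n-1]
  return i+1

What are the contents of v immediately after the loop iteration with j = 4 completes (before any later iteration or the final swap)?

pivot = v[6] = 8; i = -1
j=0: v[0]=7 ≤ 8 → i=0, swap v[0],v[0] (no change) → [7,-1,11,-3,4,0,8]
j=1: v[1]=-1 ≤ 8 → i=1, swap v[1],v[1] (no change) → [7,-1,11,-3,4,0,8]
j=2: v[2]=11 > 8 → no swap
j=3: v[3]=-3 ≤ 8 → i=2, swap v[2],v[3] → [7,-1,-3,11,4,0,8]
j=4: v[4]=4 ≤ 8 → i=3, swap v[3],v[4] → [7,-1,-3,4,11,0,8]
(after j=4) v = [7,-1,-3,4,11,0,8]

[7,-1,-3,4,11,0,8]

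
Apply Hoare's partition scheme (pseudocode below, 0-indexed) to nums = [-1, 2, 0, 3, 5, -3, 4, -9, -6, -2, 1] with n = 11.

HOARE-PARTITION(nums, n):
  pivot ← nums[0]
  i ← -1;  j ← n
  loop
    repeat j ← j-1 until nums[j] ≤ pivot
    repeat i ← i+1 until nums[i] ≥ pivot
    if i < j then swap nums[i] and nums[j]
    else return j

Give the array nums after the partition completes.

pivot = nums[0] = -1; i = -1, j = 11
j→9 (nums[9]=-2≤-1), i→0 (nums[0]=-1≥-1); i<j, swap → [-2, 2, 0, 3, 5, -3, 4, -9, -6, -1, 1]
j→8 (nums[8]=-6≤-1), i→1 (nums[1]=2≥-1); i<j, swap → [-2, -6, 0, 3, 5, -3, 4, -9, 2, -1, 1]
j→7 (nums[7]=-9≤-1), i→2 (nums[2]=0≥-1); i<j, swap → [-2, -6, -9, 3, 5, -3, 4, 0, 2, -1, 1]
j→5 (nums[5]=-3≤-1), i→3 (nums[3]=3≥-1); i<j, swap → [-2, -6, -9, -3, 5, 3, 4, 0, 2, -1, 1]
j→3, i→4; i≥j, return j=3. nums = [-2, -6, -9, -3, 5, 3, 4, 0, 2, -1, 1]

[-2, -6, -9, -3, 5, 3, 4, 0, 2, -1, 1]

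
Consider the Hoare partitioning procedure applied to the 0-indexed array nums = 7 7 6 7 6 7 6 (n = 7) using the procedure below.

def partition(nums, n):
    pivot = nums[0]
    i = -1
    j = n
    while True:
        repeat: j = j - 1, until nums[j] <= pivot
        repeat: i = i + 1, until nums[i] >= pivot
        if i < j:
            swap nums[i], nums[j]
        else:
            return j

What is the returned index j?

pivot=7
j stops at 6 (6), i stops at 0 (7); swap ⇒ 6 7 6 7 6 7 7
j stops at 5 (7), i stops at 1 (7); swap ⇒ 6 7 6 7 6 7 7
j stops at 4 (6), i stops at 3 (7); swap ⇒ 6 7 6 6 7 7 7
j stops at 3, i stops at 4; i≥j ⇒ return 3. nums=6 7 6 6 7 7 7

3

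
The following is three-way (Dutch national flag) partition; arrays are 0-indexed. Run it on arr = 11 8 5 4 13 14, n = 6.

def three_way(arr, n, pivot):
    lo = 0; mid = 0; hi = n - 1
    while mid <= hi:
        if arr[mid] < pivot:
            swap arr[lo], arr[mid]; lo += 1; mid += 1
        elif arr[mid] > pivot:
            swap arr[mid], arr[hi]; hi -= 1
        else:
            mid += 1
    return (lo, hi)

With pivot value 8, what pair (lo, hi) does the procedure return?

(2, 2)

pivot = 8; lo=0, mid=0, hi=5
arr[mid]=11>8: swap arr[0],arr[5]; hi=4 → 14 8 5 4 13 11
arr[mid]=14>8: swap arr[0],arr[4]; hi=3 → 13 8 5 4 14 11
arr[mid]=13>8: swap arr[0],arr[3]; hi=2 → 4 8 5 13 14 11
arr[mid]=4<8: swap arr[0],arr[0]; lo=1,mid=1 → 4 8 5 13 14 11
arr[mid]=8=8: mid=2
arr[mid]=5<8: swap arr[1],arr[2]; lo=2,mid=3 → 4 5 8 13 14 11
end: lo=2, hi=2; arr = 4 5 8 13 14 11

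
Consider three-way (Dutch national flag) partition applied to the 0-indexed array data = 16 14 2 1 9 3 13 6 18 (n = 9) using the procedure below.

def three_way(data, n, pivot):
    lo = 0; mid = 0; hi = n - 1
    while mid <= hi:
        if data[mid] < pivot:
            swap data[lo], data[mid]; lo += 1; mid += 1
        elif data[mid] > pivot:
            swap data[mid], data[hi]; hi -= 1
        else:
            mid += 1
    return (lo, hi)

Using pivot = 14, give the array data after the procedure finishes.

lo=0 mid=0 hi=8
16>14: swap(0,8), hi=7 ⇒ 18 14 2 1 9 3 13 6 16
18>14: swap(0,7), hi=6 ⇒ 6 14 2 1 9 3 13 18 16
6<14: swap(0,0), lo=1 mid=1 ⇒ 6 14 2 1 9 3 13 18 16
14=14: mid=2
2<14: swap(1,2), lo=2 mid=3 ⇒ 6 2 14 1 9 3 13 18 16
1<14: swap(2,3), lo=3 mid=4 ⇒ 6 2 1 14 9 3 13 18 16
9<14: swap(3,4), lo=4 mid=5 ⇒ 6 2 1 9 14 3 13 18 16
3<14: swap(4,5), lo=5 mid=6 ⇒ 6 2 1 9 3 14 13 18 16
13<14: swap(5,6), lo=6 mid=7 ⇒ 6 2 1 9 3 13 14 18 16
done. lo=6 hi=6; data=6 2 1 9 3 13 14 18 16

6 2 1 9 3 13 14 18 16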